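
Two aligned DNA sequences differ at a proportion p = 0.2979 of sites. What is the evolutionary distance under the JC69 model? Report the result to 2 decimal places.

0.38

d = −(3/4) ln(1 − 4p/3) = −0.75 ln(1 − 0.3972) = −0.75 ln(0.6028)
  = −0.75 × (-0.506170) = 0.379628 substitutions/site.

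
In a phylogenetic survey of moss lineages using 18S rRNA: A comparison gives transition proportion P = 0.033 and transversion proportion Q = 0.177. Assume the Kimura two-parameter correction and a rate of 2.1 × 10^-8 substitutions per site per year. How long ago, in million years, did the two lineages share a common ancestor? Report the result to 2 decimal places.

5.92

Under the Kimura two-parameter model, d = −½ ln(1 − 2P − Q) − ¼ ln(1 − 2Q).
1 − 2P − Q = 0.757, giving −½ ln(0.757) = 0.139196.
1 − 2Q = 0.646, giving −¼ ln(0.646) = 0.109239.
d = 0.139196 + 0.109239 = 0.248435.
Under a molecular clock d = 2μt, so t = d/(2μ) = 0.248435 / (2 × 2.1 × 10^-8) = 5.92 million years.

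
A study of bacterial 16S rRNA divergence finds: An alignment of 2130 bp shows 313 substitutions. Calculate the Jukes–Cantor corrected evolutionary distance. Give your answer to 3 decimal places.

p = 313/2130 ≈ 0.146948.
d = −(3/4) ln(1 − 4p/3) = −0.75 ln(1 − 0.195931) = −0.75 ln(0.804069)
  = −0.75 × (-0.218070) = 0.163553 substitutions/site.

0.164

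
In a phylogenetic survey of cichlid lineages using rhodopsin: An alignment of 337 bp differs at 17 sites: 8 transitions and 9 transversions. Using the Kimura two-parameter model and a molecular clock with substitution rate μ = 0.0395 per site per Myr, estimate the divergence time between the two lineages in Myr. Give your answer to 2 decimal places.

P = 8/337 ≈ 0.023739 and Q = 9/337 ≈ 0.026706.
Under the Kimura two-parameter model, d = −½ ln(1 − 2P − Q) − ¼ ln(1 − 2Q).
1 − 2P − Q = 0.925816, giving −½ ln(0.925816) = 0.038540.
1 − 2Q = 0.946588, giving −¼ ln(0.946588) = 0.013723.
d = 0.038540 + 0.013723 = 0.052263.
Under a molecular clock d = 2μt, so t = d/(2μ) = 0.052263 / (2 × 0.0395) = 0.66 Myr.

0.66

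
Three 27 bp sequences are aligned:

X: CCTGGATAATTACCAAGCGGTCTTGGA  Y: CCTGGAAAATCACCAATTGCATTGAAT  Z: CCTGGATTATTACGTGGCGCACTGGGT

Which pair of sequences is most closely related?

X and Z

X–Y: 11/27 differ, p = 0.407, d = 0.588.
X–Z: 8/27 differ, p = 0.296, d = 0.377.
Y–Z: 11/27 differ, p = 0.407, d = 0.588.
The smallest distance is between X and Z.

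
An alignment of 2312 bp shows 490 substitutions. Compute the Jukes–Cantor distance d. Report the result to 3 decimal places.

0.249

p = 490/2312 ≈ 0.211938.
d = −(3/4) ln(1 − 4p/3) = −0.75 ln(1 − 0.282584) = −0.75 ln(0.717416)
  = −0.75 × (-0.332099) = 0.249074 substitutions/site.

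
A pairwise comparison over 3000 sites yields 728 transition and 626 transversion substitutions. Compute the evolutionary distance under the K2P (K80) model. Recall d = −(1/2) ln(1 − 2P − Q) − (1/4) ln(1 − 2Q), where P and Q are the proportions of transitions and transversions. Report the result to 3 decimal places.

0.727

P = 728/3000 ≈ 0.242667 and Q = 626/3000 ≈ 0.208667.
Under the Kimura two-parameter model, d = −½ ln(1 − 2P − Q) − ¼ ln(1 − 2Q).
1 − 2P − Q = 0.305999, giving −½ ln(0.305999) = 0.592087.
1 − 2Q = 0.582666, giving −¼ ln(0.582666) = 0.135035.
d = 0.592087 + 0.135035 = 0.727122.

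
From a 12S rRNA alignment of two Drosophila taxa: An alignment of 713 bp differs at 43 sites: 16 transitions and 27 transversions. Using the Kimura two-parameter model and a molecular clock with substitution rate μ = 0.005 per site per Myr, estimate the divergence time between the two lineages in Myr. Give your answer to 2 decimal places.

P = 16/713 ≈ 0.02244 and Q = 27/713 ≈ 0.037868.
Under the Kimura two-parameter model, d = −½ ln(1 − 2P − Q) − ¼ ln(1 − 2Q).
1 − 2P − Q = 0.917252, giving −½ ln(0.917252) = 0.043187.
1 − 2Q = 0.924264, giving −¼ ln(0.924264) = 0.019689.
d = 0.043187 + 0.019689 = 0.062876.
Under a molecular clock d = 2μt, so t = d/(2μ) = 0.062876 / (2 × 0.005) = 6.29 Myr.

6.29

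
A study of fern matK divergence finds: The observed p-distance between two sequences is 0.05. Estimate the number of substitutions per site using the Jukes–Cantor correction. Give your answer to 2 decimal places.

d = −(3/4) ln(1 − 4p/3) = −0.75 ln(1 − 0.066667) = −0.75 ln(0.933333)
  = −0.75 × (-0.068993) = 0.051745 substitutions/site.

0.05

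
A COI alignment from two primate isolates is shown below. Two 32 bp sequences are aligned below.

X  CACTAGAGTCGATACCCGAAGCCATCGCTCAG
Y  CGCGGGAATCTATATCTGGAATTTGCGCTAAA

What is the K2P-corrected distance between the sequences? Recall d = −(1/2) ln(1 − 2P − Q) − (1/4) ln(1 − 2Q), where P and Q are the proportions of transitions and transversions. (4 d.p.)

Of 32 sites, 10 differences are transitions and 5 are transversions, so P = 10/32 = 0.3125 and Q = 5/32 = 0.15625.
Under the Kimura two-parameter model, d = −½ ln(1 − 2P − Q) − ¼ ln(1 − 2Q).
1 − 2P − Q = 0.21875, giving −½ ln(0.21875) = 0.759913.
1 − 2Q = 0.6875, giving −¼ ln(0.6875) = 0.093673.
d = 0.759913 + 0.093673 = 0.853586.

0.8536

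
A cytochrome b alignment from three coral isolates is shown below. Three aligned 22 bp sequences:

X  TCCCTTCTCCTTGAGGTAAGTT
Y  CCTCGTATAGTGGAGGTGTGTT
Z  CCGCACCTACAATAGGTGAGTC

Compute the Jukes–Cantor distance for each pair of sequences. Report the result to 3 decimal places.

X–Y: 9/22 sites differ → p ≈ 0.409091, d = −0.75 ln(1 − 0.545455) = 0.591344 ≈ 0.591.
X–Z: 10/22 sites differ → p ≈ 0.454545, d = −0.75 ln(1 − 0.60606) = 0.698667 ≈ 0.699.
Y–Z: 10/22 sites differ → p ≈ 0.454545, d = −0.75 ln(1 − 0.60606) = 0.698667 ≈ 0.699.

d(X,Y) = 0.591, d(X,Z) = 0.699, d(Y,Z) = 0.699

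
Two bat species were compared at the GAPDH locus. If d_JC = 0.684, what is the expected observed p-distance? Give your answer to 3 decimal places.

0.449

p = (3/4)(1 − e^(−4d/3)) = 0.75 × (1 − e^(-0.912)) = 0.75 × (1 − 0.401720) = 0.448710.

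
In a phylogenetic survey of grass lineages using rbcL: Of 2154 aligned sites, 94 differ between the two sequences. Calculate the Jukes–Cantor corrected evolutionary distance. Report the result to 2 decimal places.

0.04

p = 94/2154 ≈ 0.04364.
d = −(3/4) ln(1 − 4p/3) = −0.75 ln(1 − 0.058187) = −0.75 ln(0.941813)
  = −0.75 × (-0.059949) = 0.044962 substitutions/site.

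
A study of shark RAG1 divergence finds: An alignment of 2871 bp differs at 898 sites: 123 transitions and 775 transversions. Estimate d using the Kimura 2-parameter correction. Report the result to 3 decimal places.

P = 123/2871 ≈ 0.042842 and Q = 775/2871 ≈ 0.269941.
Under the Kimura two-parameter model, d = −½ ln(1 − 2P − Q) − ¼ ln(1 − 2Q).
1 − 2P − Q = 0.644375, giving −½ ln(0.644375) = 0.219737.
1 − 2Q = 0.460118, giving −¼ ln(0.460118) = 0.194068.
d = 0.219737 + 0.194068 = 0.413805.

0.414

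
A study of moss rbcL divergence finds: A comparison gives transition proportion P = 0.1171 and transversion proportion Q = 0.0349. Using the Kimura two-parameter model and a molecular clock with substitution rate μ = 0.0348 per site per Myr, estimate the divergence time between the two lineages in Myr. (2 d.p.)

2.51

Under the Kimura two-parameter model, d = −½ ln(1 − 2P − Q) − ¼ ln(1 − 2Q).
1 − 2P − Q = 0.7309, giving −½ ln(0.7309) = 0.156739.
1 − 2Q = 0.9302, giving −¼ ln(0.9302) = 0.018089.
d = 0.156739 + 0.018089 = 0.174828.
Under a molecular clock d = 2μt, so t = d/(2μ) = 0.174828 / (2 × 0.0348) = 2.51 Myr.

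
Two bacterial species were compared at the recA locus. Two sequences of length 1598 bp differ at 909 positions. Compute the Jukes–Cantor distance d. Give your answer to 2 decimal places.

p = 909/1598 ≈ 0.568836.
d = −(3/4) ln(1 − 4p/3) = −0.75 ln(1 − 0.758448) = −0.75 ln(0.241552)
  = −0.75 × (-1.420671) = 1.065503 substitutions/site.

1.07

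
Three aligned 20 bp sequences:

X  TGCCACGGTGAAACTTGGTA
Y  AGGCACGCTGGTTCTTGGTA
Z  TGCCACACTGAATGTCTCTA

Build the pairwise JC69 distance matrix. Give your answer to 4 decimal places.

X–Y: 6/20 sites differ → p = 0.3, d = −0.75 ln(1 − 0.4) = 0.383119 ≈ 0.3831.
X–Z: 7/20 sites differ → p = 0.35, d = −0.75 ln(1 − 0.466667) = 0.471457 ≈ 0.4715.
Y–Z: 9/20 sites differ → p = 0.45, d = −0.75 ln(1 − 0.6) = 0.687218 ≈ 0.6872.

d(X,Y) = 0.3831, d(X,Z) = 0.4715, d(Y,Z) = 0.6872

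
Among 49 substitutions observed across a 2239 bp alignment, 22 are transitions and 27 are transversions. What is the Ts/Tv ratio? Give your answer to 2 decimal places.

0.81

R = 22/27 = 0.814814… ≈ 0.81 (to 2 d.p.).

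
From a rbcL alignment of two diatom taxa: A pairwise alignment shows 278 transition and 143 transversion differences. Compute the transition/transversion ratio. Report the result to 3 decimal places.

R = 278/143 = 1.944055… ≈ 1.944 (to 3 d.p.).

1.944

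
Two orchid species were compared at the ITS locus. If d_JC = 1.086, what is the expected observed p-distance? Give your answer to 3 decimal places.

0.574

p = (3/4)(1 − e^(−4d/3)) = 0.75 × (1 − e^(-1.448)) = 0.75 × (1 − 0.235040) = 0.573720.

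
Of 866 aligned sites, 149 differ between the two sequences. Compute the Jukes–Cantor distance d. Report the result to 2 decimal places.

p = 149/866 ≈ 0.172055.
d = −(3/4) ln(1 − 4p/3) = −0.75 ln(1 − 0.229407) = −0.75 ln(0.770593)
  = −0.75 × (-0.260595) = 0.195446 substitutions/site.

0.20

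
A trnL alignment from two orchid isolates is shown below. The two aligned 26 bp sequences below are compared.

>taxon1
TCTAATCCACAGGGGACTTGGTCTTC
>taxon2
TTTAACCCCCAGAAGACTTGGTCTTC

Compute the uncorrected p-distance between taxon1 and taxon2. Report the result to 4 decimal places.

0.1923

The sequences differ at 5 of 26 positions (sites 2, 6, 9, 13, 14).
p = 5/26 = 0.192307… ≈ 0.1923 (to 4 d.p.).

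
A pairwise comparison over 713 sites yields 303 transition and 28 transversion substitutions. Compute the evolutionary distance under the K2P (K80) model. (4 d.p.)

P = 303/713 ≈ 0.424965 and Q = 28/713 ≈ 0.039271.
Under the Kimura two-parameter model, d = −½ ln(1 − 2P − Q) − ¼ ln(1 − 2Q).
1 − 2P − Q = 0.110799, giving −½ ln(0.110799) = 1.100019.
1 − 2Q = 0.921458, giving −¼ ln(0.921458) = 0.020450.
d = 1.100019 + 0.020450 = 1.120469.

1.1205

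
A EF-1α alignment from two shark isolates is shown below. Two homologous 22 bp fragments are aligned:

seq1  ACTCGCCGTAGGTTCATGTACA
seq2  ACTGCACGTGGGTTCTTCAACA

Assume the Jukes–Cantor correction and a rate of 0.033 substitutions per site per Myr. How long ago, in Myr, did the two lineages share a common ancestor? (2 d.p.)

6.27

The sequences differ at 7 of 22 sites (4, 5, 6, 10, 16, 18, 19), so p = 7/22 ≈ 0.318182.
d = −(3/4) ln(1 − 4p/3) = −0.75 ln(1 − 0.424243) = −0.75 ln(0.575757)
  = −0.75 × (-0.552070) = 0.414053 substitutions/site.
Under a molecular clock d = 2μt, so t = d/(2μ) = 0.414053 / (2 × 0.033) = 6.27 Myr.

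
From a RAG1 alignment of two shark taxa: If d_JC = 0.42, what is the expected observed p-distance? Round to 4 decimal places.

0.3216

p = (3/4)(1 − e^(−4d/3)) = 0.75 × (1 − e^(-0.56)) = 0.75 × (1 − 0.571209) = 0.321593.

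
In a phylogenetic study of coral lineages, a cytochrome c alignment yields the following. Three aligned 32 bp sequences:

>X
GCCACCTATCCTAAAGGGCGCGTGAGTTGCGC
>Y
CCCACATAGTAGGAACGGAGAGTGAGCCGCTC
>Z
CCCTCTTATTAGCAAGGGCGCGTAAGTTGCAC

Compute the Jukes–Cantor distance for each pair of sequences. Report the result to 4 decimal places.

d(X,Y) = 0.5851, d(X,Z) = 0.3525, d(Y,Z) = 0.4598

X–Y: 13/32 sites differ → p = 0.40625, d = −0.75 ln(1 − 0.541667) = 0.585119 ≈ 0.5851.
X–Z: 9/32 sites differ → p = 0.28125, d = −0.75 ln(1 − 0.375) = 0.352503 ≈ 0.3525.
Y–Z: 11/32 sites differ → p = 0.34375, d = −0.75 ln(1 − 0.458333) = 0.459828 ≈ 0.4598.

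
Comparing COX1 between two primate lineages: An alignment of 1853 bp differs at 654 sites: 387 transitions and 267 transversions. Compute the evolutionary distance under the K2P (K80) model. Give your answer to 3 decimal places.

0.498

P = 387/1853 ≈ 0.208851 and Q = 267/1853 ≈ 0.144091.
Under the Kimura two-parameter model, d = −½ ln(1 − 2P − Q) − ¼ ln(1 − 2Q).
1 − 2P − Q = 0.438207, giving −½ ln(0.438207) = 0.412532.
1 − 2Q = 0.711818, giving −¼ ln(0.711818) = 0.084983.
d = 0.412532 + 0.084983 = 0.497515.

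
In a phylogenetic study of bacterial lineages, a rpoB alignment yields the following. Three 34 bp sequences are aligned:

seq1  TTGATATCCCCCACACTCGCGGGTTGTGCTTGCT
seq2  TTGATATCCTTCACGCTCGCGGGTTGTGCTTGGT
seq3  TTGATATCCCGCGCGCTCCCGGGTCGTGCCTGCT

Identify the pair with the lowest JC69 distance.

seq1–seq2: 4/34 differ, p = 0.118, d = 0.128.
seq1–seq3: 6/34 differ, p = 0.176, d = 0.201.
seq2–seq3: 7/34 differ, p = 0.206, d = 0.241.
The smallest distance is between seq1 and seq2.

seq1 and seq2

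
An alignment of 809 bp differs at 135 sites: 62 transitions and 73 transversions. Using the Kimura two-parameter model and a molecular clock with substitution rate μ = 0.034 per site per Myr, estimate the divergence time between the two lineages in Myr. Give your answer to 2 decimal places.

P = 62/809 ≈ 0.076638 and Q = 73/809 ≈ 0.090235.
Under the Kimura two-parameter model, d = −½ ln(1 − 2P − Q) − ¼ ln(1 − 2Q).
1 − 2P − Q = 0.756489, giving −½ ln(0.756489) = 0.139534.
1 − 2Q = 0.81953, giving −¼ ln(0.81953) = 0.049756.
d = 0.139534 + 0.049756 = 0.189290.
Under a molecular clock d = 2μt, so t = d/(2μ) = 0.189290 / (2 × 0.034) = 2.78 Myr.

2.78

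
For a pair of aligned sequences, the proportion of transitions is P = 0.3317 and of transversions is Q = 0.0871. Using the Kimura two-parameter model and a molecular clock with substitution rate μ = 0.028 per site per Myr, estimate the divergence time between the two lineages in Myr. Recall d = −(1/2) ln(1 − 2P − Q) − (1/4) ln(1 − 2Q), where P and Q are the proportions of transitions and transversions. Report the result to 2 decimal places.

Under the Kimura two-parameter model, d = −½ ln(1 − 2P − Q) − ¼ ln(1 − 2Q).
1 − 2P − Q = 0.2495, giving −½ ln(0.2495) = 0.694148.
1 − 2Q = 0.8258, giving −¼ ln(0.8258) = 0.047851.
d = 0.694148 + 0.047851 = 0.741999.
Under a molecular clock d = 2μt, so t = d/(2μ) = 0.741999 / (2 × 0.028) = 13.25 Myr.

13.25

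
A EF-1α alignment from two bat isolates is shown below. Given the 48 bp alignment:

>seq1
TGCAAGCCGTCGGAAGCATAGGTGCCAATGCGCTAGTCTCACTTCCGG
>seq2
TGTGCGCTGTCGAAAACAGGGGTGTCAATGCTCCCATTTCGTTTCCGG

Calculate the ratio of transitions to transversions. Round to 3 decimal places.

3.000

Transitions are A↔G and C↔T; transversions are all other mismatches.
Transitions: 12. Transversions: 4.
R = 12/4 = 3.000.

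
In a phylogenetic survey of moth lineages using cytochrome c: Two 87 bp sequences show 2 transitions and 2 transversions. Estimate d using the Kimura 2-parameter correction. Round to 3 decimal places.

0.047

P = 2/87 ≈ 0.022989 and Q = 2/87 ≈ 0.022989.
Under the Kimura two-parameter model, d = −½ ln(1 − 2P − Q) − ¼ ln(1 − 2Q).
1 − 2P − Q = 0.931033, giving −½ ln(0.931033) = 0.035730.
1 − 2Q = 0.954022, giving −¼ ln(0.954022) = 0.011767.
d = 0.035730 + 0.011767 = 0.047497.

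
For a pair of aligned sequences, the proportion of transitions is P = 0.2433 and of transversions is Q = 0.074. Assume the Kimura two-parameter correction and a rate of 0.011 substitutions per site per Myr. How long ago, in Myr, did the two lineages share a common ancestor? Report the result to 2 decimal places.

Under the Kimura two-parameter model, d = −½ ln(1 − 2P − Q) − ¼ ln(1 − 2Q).
1 − 2P − Q = 0.4394, giving −½ ln(0.4394) = 0.411173.
1 − 2Q = 0.852, giving −¼ ln(0.852) = 0.040042.
d = 0.411173 + 0.040042 = 0.451215.
Under a molecular clock d = 2μt, so t = d/(2μ) = 0.451215 / (2 × 0.011) = 20.51 Myr.

20.51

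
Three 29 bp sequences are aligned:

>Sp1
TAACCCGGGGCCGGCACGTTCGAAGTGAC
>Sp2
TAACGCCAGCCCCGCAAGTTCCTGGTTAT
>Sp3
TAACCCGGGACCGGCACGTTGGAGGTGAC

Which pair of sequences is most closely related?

Sp1 and Sp3

Sp1–Sp2: 11/29 differ, p = 0.379, d = 0.529.
Sp1–Sp3: 3/29 differ, p = 0.103, d = 0.111.
Sp2–Sp3: 11/29 differ, p = 0.379, d = 0.529.
The smallest distance is between Sp1 and Sp3.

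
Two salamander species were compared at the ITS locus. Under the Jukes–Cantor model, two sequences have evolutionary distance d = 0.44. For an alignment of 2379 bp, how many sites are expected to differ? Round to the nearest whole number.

792

Invert JC69: p = (3/4)(1 − e^(−4d/3)) = 0.75 × (1 − e^(-0.586667)) = 0.75 × (1 − 0.556178) = 0.332867.
Expected differing sites = pL ≈ 0.332867 × 2379 = 791.890593 ≈ 792.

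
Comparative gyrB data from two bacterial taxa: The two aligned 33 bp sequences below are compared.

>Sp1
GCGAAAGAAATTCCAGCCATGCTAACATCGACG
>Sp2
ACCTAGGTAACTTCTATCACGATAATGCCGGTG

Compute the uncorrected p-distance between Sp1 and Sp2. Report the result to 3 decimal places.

The sequences differ at 17 of 33 positions.
p = 17/33 = 0.515151… ≈ 0.515 (to 3 d.p.).

0.515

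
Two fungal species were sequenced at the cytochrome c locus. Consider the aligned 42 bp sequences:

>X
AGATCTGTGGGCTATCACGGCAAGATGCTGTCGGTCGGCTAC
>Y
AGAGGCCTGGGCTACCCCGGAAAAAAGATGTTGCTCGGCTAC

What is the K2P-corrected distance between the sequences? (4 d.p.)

Of 42 sites, 4 differences are transitions and 8 are transversions, so P = 4/42 ≈ 0.095238 and Q = 8/42 ≈ 0.190476.
Under the Kimura two-parameter model, d = −½ ln(1 − 2P − Q) − ¼ ln(1 − 2Q).
1 − 2P − Q = 0.619048, giving −½ ln(0.619048) = 0.239786.
1 − 2Q = 0.619048, giving −¼ ln(0.619048) = 0.119893.
d = 0.239786 + 0.119893 = 0.359679.

0.3597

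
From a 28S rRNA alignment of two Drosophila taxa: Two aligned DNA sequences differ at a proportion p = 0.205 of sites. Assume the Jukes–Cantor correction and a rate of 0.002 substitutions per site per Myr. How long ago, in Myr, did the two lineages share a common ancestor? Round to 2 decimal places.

59.87

d = −(3/4) ln(1 − 4p/3) = −0.75 ln(1 − 0.273333) = −0.75 ln(0.726667)
  = −0.75 × (-0.319287) = 0.239465 substitutions/site.
Under a molecular clock d = 2μt, so t = d/(2μ) = 0.239465 / (2 × 0.002) = 59.87 Myr.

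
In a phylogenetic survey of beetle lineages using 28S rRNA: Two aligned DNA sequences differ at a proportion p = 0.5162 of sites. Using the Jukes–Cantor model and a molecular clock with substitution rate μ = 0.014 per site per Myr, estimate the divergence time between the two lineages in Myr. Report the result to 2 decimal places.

31.22

d = −(3/4) ln(1 − 4p/3) = −0.75 ln(1 − 0.688267) = −0.75 ln(0.311733)
  = −0.75 × (-1.165608) = 0.874206 substitutions/site.
Under a molecular clock d = 2μt, so t = d/(2μ) = 0.874206 / (2 × 0.014) = 31.22 Myr.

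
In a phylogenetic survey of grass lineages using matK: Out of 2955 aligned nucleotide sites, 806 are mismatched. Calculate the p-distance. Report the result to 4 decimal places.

p = 806/2955 = 0.272758… ≈ 0.2728 (to 4 d.p.).

0.2728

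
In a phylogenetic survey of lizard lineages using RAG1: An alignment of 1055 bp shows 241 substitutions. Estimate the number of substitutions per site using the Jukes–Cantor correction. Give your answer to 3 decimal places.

p = 241/1055 ≈ 0.228436.
d = −(3/4) ln(1 − 4p/3) = −0.75 ln(1 − 0.304581) = −0.75 ln(0.695419)
  = −0.75 × (-0.363241) = 0.272431 substitutions/site.

0.272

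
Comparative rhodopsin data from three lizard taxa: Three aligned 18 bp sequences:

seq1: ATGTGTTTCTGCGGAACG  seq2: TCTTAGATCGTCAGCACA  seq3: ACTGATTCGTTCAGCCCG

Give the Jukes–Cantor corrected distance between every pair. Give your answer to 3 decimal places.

seq1–seq2: 11/18 sites differ → p ≈ 0.611111, d = −0.75 ln(1 − 0.814815) = 1.264800 ≈ 1.265.
seq1–seq3: 10/18 sites differ → p ≈ 0.555556, d = −0.75 ln(1 − 0.740741) = 1.012446 ≈ 1.012.
seq2–seq3: 9/18 sites differ → p = 0.5, d = −0.75 ln(1 − 0.666667) = 0.823960 ≈ 0.824.

d(seq1,seq2) = 1.265, d(seq1,seq3) = 1.012, d(seq2,seq3) = 0.824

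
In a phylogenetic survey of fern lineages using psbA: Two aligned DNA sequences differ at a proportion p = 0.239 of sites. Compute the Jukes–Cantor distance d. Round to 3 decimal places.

0.288

d = −(3/4) ln(1 − 4p/3) = −0.75 ln(1 − 0.318667) = −0.75 ln(0.681333)
  = −0.75 × (-0.383704) = 0.287778 substitutions/site.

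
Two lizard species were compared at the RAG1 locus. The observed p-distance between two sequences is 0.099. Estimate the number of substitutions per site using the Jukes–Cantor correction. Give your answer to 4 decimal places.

0.1062

d = −(3/4) ln(1 − 4p/3) = −0.75 ln(1 − 0.132) = −0.75 ln(0.868)
  = −0.75 × (-0.141564) = 0.106173 substitutions/site.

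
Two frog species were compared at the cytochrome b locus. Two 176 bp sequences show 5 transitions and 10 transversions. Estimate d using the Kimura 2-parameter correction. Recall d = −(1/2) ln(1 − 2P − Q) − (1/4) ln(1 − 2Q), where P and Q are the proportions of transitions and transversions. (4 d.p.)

P = 5/176 ≈ 0.028409 and Q = 10/176 ≈ 0.056818.
Under the Kimura two-parameter model, d = −½ ln(1 − 2P − Q) − ¼ ln(1 − 2Q).
1 − 2P − Q = 0.886364, giving −½ ln(0.886364) = 0.060314.
1 − 2Q = 0.886364, giving −¼ ln(0.886364) = 0.030157.
d = 0.060314 + 0.030157 = 0.090471.

0.0905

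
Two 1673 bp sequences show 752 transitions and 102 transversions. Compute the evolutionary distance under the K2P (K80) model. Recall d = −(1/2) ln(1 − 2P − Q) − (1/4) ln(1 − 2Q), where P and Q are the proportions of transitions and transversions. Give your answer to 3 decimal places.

1.641

P = 752/1673 ≈ 0.449492 and Q = 102/1673 ≈ 0.060968.
Under the Kimura two-parameter model, d = −½ ln(1 − 2P − Q) − ¼ ln(1 − 2Q).
1 − 2P − Q = 0.040048, giving −½ ln(0.040048) = 1.608838.
1 − 2Q = 0.878064, giving −¼ ln(0.878064) = 0.032509.
d = 1.608838 + 0.032509 = 1.641347.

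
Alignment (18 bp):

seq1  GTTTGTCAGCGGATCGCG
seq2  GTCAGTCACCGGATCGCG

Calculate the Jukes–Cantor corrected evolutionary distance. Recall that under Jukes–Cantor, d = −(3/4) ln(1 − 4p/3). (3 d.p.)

0.188

The sequences differ at 3 of 18 sites (3, 4, 9), so p = 3/18 ≈ 0.166667.
d = −(3/4) ln(1 − 4p/3) = −0.75 ln(1 − 0.222223) = −0.75 ln(0.777777)
  = −0.75 × (-0.251315) = 0.188486 substitutions/site.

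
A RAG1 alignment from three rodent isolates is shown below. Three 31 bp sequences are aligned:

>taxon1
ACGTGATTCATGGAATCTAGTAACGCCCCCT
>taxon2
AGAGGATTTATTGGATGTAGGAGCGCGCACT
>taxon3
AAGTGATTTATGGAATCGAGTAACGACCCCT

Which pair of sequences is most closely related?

taxon1 and taxon3

taxon1–taxon2: 11/31 differ, p = 0.355, d = 0.481.
taxon1–taxon3: 4/31 differ, p = 0.129, d = 0.142.
taxon2–taxon3: 12/31 differ, p = 0.387, d = 0.544.
The smallest distance is between taxon1 and taxon3.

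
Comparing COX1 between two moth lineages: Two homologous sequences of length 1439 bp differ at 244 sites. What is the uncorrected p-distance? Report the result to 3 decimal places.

0.170

p = 244/1439 = 0.169562… ≈ 0.170 (to 3 d.p.).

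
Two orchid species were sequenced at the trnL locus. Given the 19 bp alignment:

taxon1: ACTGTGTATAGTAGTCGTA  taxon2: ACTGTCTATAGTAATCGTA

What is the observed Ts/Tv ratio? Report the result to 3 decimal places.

1.000

Transitions are A↔G and C↔T; transversions are all other mismatches.
Transitions: 1. Transversions: 1.
R = 1/1 = 1.000.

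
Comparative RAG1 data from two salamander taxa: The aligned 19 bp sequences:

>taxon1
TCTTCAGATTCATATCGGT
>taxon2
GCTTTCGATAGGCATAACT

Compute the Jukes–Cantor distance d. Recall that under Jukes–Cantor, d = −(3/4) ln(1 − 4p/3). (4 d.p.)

The sequences differ at 10 of 19 sites (1, 5, 6, 10, 11, 12, 13, 16, 17, 18), so p = 10/19 ≈ 0.526316.
d = −(3/4) ln(1 − 4p/3) = −0.75 ln(1 − 0.701755) = −0.75 ln(0.298245)
  = −0.75 × (-1.209840) = 0.907380 substitutions/site.

0.9074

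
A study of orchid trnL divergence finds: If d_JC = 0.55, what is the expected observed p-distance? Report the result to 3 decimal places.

p = (3/4)(1 − e^(−4d/3)) = 0.75 × (1 − e^(-0.733333)) = 0.75 × (1 − 0.480305) = 0.389771.

0.390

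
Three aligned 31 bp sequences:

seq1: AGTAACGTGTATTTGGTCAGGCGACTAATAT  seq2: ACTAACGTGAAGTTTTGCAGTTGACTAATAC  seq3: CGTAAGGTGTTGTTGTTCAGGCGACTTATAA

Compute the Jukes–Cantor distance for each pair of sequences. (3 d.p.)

d(seq1,seq2) = 0.367, d(seq1,seq3) = 0.269, d(seq2,seq3) = 0.481

seq1–seq2: 9/31 sites differ → p ≈ 0.290323, d = −0.75 ln(1 − 0.387097) = 0.367161 ≈ 0.367.
seq1–seq3: 7/31 sites differ → p ≈ 0.225806, d = −0.75 ln(1 − 0.301075) = 0.268659 ≈ 0.269.
seq2–seq3: 11/31 sites differ → p ≈ 0.354839, d = −0.75 ln(1 − 0.473119) = 0.480585 ≈ 0.481.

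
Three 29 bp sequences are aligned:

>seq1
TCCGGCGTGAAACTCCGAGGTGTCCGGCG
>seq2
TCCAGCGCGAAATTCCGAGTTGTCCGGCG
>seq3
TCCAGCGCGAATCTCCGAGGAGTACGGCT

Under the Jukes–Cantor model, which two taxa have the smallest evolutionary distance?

seq1 and seq2

seq1–seq2: 4/29 differ, p = 0.138, d = 0.152.
seq1–seq3: 6/29 differ, p = 0.207, d = 0.242.
seq2–seq3: 6/29 differ, p = 0.207, d = 0.242.
The smallest distance is between seq1 and seq2.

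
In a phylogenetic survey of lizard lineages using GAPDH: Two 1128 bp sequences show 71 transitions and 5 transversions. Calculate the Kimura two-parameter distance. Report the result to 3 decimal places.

0.072

P = 71/1128 ≈ 0.062943 and Q = 5/1128 ≈ 0.004433.
Under the Kimura two-parameter model, d = −½ ln(1 − 2P − Q) − ¼ ln(1 − 2Q).
1 − 2P − Q = 0.869681, giving −½ ln(0.869681) = 0.069814.
1 − 2Q = 0.991134, giving −¼ ln(0.991134) = 0.002226.
d = 0.069814 + 0.002226 = 0.072040.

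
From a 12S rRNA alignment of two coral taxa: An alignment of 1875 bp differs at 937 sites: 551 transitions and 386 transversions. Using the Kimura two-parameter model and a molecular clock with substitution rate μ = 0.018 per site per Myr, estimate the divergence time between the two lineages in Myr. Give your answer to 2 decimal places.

25.60

P = 551/1875 ≈ 0.293867 and Q = 386/1875 ≈ 0.205867.
Under the Kimura two-parameter model, d = −½ ln(1 − 2P − Q) − ¼ ln(1 − 2Q).
1 − 2P − Q = 0.206399, giving −½ ln(0.206399) = 0.788972.
1 − 2Q = 0.588266, giving −¼ ln(0.588266) = 0.132644.
d = 0.788972 + 0.132644 = 0.921616.
Under a molecular clock d = 2μt, so t = d/(2μ) = 0.921616 / (2 × 0.018) = 25.60 Myr.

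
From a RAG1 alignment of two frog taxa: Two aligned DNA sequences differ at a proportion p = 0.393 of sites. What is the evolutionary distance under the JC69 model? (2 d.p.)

d = −(3/4) ln(1 − 4p/3) = −0.75 ln(1 − 0.524) = −0.75 ln(0.476)
  = −0.75 × (-0.742337) = 0.556753 substitutions/site.

0.56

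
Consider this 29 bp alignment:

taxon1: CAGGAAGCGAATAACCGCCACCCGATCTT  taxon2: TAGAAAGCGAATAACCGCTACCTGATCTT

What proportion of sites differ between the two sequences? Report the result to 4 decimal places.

0.1379

The sequences differ at 4 of 29 positions (sites 1, 4, 19, 23).
p = 4/29 = 0.137931… ≈ 0.1379 (to 4 d.p.).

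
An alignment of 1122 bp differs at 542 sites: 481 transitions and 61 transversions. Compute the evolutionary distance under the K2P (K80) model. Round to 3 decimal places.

1.243

P = 481/1122 ≈ 0.428699 and Q = 61/1122 ≈ 0.054367.
Under the Kimura two-parameter model, d = −½ ln(1 − 2P − Q) − ¼ ln(1 − 2Q).
1 − 2P − Q = 0.088235, giving −½ ln(0.088235) = 1.213876.
1 − 2Q = 0.891266, giving −¼ ln(0.891266) = 0.028778.
d = 1.213876 + 0.028778 = 1.242654.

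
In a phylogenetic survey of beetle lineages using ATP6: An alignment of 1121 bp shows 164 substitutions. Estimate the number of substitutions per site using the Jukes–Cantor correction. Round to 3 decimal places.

p = 164/1121 ≈ 0.146298.
d = −(3/4) ln(1 − 4p/3) = −0.75 ln(1 − 0.195064) = −0.75 ln(0.804936)
  = −0.75 × (-0.216993) = 0.162745 substitutions/site.

0.163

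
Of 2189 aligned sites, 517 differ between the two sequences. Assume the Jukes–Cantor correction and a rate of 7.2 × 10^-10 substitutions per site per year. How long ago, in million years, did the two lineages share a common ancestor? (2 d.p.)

p = 517/2189 ≈ 0.236181.
d = −(3/4) ln(1 − 4p/3) = −0.75 ln(1 − 0.314908) = −0.75 ln(0.685092)
  = −0.75 × (-0.378202) = 0.283652 substitutions/site.
Under a molecular clock d = 2μt, so t = d/(2μ) = 0.283652 / (2 × 7.2 × 10^-10) = 196.98 million years.

196.98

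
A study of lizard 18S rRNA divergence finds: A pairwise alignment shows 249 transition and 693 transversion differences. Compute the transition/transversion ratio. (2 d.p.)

0.36

R = 249/693 = 0.359307… ≈ 0.36 (to 2 d.p.).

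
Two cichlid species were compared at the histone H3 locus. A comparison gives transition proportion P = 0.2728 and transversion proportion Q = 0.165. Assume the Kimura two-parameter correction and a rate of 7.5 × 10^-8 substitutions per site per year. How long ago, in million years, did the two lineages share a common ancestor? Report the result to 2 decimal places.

Under the Kimura two-parameter model, d = −½ ln(1 − 2P − Q) − ¼ ln(1 − 2Q).
1 − 2P − Q = 0.2894, giving −½ ln(0.2894) = 0.619973.
1 − 2Q = 0.67, giving −¼ ln(0.67) = 0.100119.
d = 0.619973 + 0.100119 = 0.720092.
Under a molecular clock d = 2μt, so t = d/(2μ) = 0.720092 / (2 × 7.5 × 10^-8) = 4.80 million years.

4.80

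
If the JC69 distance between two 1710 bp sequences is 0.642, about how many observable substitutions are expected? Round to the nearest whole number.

738

Invert JC69: p = (3/4)(1 − e^(−4d/3)) = 0.75 × (1 − e^(-0.856)) = 0.75 × (1 − 0.424858) = 0.431357.
Expected differing sites = pL ≈ 0.431357 × 1710 = 737.62047 ≈ 738.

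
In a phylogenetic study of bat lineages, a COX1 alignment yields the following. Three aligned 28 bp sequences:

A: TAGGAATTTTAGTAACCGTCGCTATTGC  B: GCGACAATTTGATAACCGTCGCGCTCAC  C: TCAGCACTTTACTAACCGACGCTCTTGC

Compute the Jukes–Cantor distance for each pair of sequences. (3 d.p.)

A–B: 11/28 sites differ → p ≈ 0.392857, d = −0.75 ln(1 − 0.523809) = 0.556452 ≈ 0.556.
A–C: 7/28 sites differ → p = 0.25, d = −0.75 ln(1 − 0.333333) = 0.304098 ≈ 0.304.
B–C: 10/28 sites differ → p ≈ 0.357143, d = −0.75 ln(1 − 0.476191) = 0.484971 ≈ 0.485.

d(A,B) = 0.556, d(A,C) = 0.304, d(B,C) = 0.485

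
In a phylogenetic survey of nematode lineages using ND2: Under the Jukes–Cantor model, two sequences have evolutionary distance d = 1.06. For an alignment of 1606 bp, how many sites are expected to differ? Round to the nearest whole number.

Invert JC69: p = (3/4)(1 − e^(−4d/3)) = 0.75 × (1 − e^(-1.413333)) = 0.75 × (1 − 0.243331) = 0.567502.
Expected differing sites = pL ≈ 0.567502 × 1606 = 911.408212 ≈ 911.

911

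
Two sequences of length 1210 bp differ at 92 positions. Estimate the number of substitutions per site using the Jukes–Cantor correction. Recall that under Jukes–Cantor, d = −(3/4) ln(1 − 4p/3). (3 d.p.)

p = 92/1210 ≈ 0.076033.
d = −(3/4) ln(1 − 4p/3) = −0.75 ln(1 − 0.101377) = −0.75 ln(0.898623)
  = −0.75 × (-0.106892) = 0.080169 substitutions/site.

0.080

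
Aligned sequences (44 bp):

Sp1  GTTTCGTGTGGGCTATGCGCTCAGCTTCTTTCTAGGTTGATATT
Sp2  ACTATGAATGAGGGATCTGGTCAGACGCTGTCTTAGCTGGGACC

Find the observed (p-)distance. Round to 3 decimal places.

The sequences differ at 23 of 44 positions.
p = 23/44 = 0.522727… ≈ 0.523 (to 3 d.p.).

0.523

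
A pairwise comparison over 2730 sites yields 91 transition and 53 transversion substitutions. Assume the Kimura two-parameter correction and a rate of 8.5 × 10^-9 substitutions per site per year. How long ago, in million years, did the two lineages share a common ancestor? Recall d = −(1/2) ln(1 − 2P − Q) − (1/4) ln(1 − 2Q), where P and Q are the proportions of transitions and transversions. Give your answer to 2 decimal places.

P = 91/2730 ≈ 0.033333 and Q = 53/2730 ≈ 0.019414.
Under the Kimura two-parameter model, d = −½ ln(1 − 2P − Q) − ¼ ln(1 − 2Q).
1 − 2P − Q = 0.91392, giving −½ ln(0.91392) = 0.045006.
1 − 2Q = 0.961172, giving −¼ ln(0.961172) = 0.009900.
d = 0.045006 + 0.009900 = 0.054906.
Under a molecular clock d = 2μt, so t = d/(2μ) = 0.054906 / (2 × 8.5 × 10^-9) = 3.23 million years.

3.23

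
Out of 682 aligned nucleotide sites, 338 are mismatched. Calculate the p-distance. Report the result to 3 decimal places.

0.496

p = 338/682 = 0.495601… ≈ 0.496 (to 3 d.p.).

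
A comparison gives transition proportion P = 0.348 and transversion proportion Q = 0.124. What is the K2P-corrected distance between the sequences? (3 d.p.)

0.929

Under the Kimura two-parameter model, d = −½ ln(1 − 2P − Q) − ¼ ln(1 − 2Q).
1 − 2P − Q = 0.18, giving −½ ln(0.18) = 0.857399.
1 − 2Q = 0.752, giving −¼ ln(0.752) = 0.071255.
d = 0.857399 + 0.071255 = 0.928654.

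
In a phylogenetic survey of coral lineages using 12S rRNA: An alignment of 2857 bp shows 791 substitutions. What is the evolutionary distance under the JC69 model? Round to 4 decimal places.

p = 791/2857 ≈ 0.276864.
d = −(3/4) ln(1 − 4p/3) = −0.75 ln(1 − 0.369152) = −0.75 ln(0.630848)
  = −0.75 × (-0.460690) = 0.345518 substitutions/site.

0.3455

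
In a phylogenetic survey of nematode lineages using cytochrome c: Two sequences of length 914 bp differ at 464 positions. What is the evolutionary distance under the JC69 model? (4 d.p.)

p = 464/914 ≈ 0.507659.
d = −(3/4) ln(1 − 4p/3) = −0.75 ln(1 − 0.676879) = −0.75 ln(0.323121)
  = −0.75 × (-1.129728) = 0.847296 substitutions/site.

0.8473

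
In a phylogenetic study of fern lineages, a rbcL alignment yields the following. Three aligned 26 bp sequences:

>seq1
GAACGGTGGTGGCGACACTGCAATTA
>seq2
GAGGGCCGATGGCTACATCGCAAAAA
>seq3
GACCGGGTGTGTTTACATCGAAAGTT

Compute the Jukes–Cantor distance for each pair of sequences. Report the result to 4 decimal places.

seq1–seq2: 10/26 sites differ → p ≈ 0.384615, d = −0.75 ln(1 − 0.51282) = 0.539341 ≈ 0.5393.
seq1–seq3: 11/26 sites differ → p ≈ 0.423077, d = −0.75 ln(1 − 0.564103) = 0.622762 ≈ 0.6228.
seq2–seq3: 12/26 sites differ → p ≈ 0.461538, d = −0.75 ln(1 − 0.615384) = 0.716632 ≈ 0.7166.

d(seq1,seq2) = 0.5393, d(seq1,seq3) = 0.6228, d(seq2,seq3) = 0.7166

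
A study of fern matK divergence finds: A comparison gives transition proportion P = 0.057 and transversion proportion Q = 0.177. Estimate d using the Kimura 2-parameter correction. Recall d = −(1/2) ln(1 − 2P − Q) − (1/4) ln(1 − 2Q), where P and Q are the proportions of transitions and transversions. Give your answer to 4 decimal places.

0.2812

Under the Kimura two-parameter model, d = −½ ln(1 − 2P − Q) − ¼ ln(1 − 2Q).
1 − 2P − Q = 0.709, giving −½ ln(0.709) = 0.171950.
1 − 2Q = 0.646, giving −¼ ln(0.646) = 0.109239.
d = 0.171950 + 0.109239 = 0.281189.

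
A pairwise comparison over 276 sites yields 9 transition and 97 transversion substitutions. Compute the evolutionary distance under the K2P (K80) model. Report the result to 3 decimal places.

P = 9/276 ≈ 0.032609 and Q = 97/276 ≈ 0.351449.
Under the Kimura two-parameter model, d = −½ ln(1 − 2P − Q) − ¼ ln(1 − 2Q).
1 − 2P − Q = 0.583333, giving −½ ln(0.583333) = 0.269499.
1 − 2Q = 0.297102, giving −¼ ln(0.297102) = 0.303420.
d = 0.269499 + 0.303420 = 0.572919.

0.573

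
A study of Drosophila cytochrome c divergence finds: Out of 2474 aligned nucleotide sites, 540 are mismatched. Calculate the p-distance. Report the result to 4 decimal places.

p = 540/2474 = 0.218270… ≈ 0.2183 (to 4 d.p.).

0.2183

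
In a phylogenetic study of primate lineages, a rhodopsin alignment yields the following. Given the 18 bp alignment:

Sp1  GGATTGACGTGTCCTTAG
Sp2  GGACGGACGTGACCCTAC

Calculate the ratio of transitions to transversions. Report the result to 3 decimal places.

Transitions are A↔G and C↔T; transversions are all other mismatches.
Transitions: 2. Transversions: 3.
R = 2/3 = 0.666666… ≈ 0.667 (to 3 d.p.).

0.667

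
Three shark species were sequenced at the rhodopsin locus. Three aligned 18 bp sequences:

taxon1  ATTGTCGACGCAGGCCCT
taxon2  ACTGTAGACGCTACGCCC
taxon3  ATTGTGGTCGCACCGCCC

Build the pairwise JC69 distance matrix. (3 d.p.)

d(taxon1,taxon2) = 0.548, d(taxon1,taxon3) = 0.441, d(taxon2,taxon3) = 0.347

taxon1–taxon2: 7/18 sites differ → p ≈ 0.388889, d = −0.75 ln(1 − 0.518519) = 0.548166 ≈ 0.548.
taxon1–taxon3: 6/18 sites differ → p ≈ 0.333333, d = −0.75 ln(1 − 0.444444) = 0.440839 ≈ 0.441.
taxon2–taxon3: 5/18 sites differ → p ≈ 0.277778, d = −0.75 ln(1 − 0.370371) = 0.346968 ≈ 0.347.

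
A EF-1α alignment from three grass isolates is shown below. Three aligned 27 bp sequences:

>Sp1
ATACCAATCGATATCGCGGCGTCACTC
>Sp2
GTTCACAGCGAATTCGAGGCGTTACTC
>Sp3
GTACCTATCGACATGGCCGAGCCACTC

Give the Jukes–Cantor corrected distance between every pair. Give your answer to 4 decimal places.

d(Sp1,Sp2) = 0.4408, d(Sp1,Sp3) = 0.3181, d(Sp2,Sp3) = 0.6735

Sp1–Sp2: 9/27 sites differ → p ≈ 0.333333, d = −0.75 ln(1 − 0.444444) = 0.440839 ≈ 0.4408.
Sp1–Sp3: 7/27 sites differ → p ≈ 0.259259, d = −0.75 ln(1 − 0.345679) = 0.318118 ≈ 0.3181.
Sp2–Sp3: 12/27 sites differ → p ≈ 0.444444, d = −0.75 ln(1 − 0.592592) = 0.673455 ≈ 0.6735.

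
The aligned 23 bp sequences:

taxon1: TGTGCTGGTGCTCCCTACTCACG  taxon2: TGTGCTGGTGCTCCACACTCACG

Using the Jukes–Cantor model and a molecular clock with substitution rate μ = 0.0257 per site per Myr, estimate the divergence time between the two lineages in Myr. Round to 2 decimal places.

1.80

The sequences differ at 2 of 23 sites (15, 16), so p = 2/23 ≈ 0.086957.
d = −(3/4) ln(1 − 4p/3) = −0.75 ln(1 − 0.115943) = −0.75 ln(0.884057)
  = −0.75 × (-0.123234) = 0.092426 substitutions/site.
Under a molecular clock d = 2μt, so t = d/(2μ) = 0.092426 / (2 × 0.0257) = 1.80 Myr.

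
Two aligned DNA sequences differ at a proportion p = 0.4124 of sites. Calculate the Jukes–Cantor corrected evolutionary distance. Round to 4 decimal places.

0.5987

d = −(3/4) ln(1 − 4p/3) = −0.75 ln(1 − 0.549867) = −0.75 ln(0.450133)
  = −0.75 × (-0.798212) = 0.598659 substitutions/site.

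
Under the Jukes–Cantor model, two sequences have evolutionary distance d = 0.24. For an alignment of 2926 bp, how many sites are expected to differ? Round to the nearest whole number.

601

Invert JC69: p = (3/4)(1 − e^(−4d/3)) = 0.75 × (1 − e^(-0.32)) = 0.75 × (1 − 0.726149) = 0.205388.
Expected differing sites = pL ≈ 0.205388 × 2926 = 600.965288 ≈ 601.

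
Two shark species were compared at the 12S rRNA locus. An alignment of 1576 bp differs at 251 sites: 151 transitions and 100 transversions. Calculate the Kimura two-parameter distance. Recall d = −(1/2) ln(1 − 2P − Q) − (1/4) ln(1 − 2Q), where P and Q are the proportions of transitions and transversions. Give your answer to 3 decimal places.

P = 151/1576 ≈ 0.095812 and Q = 100/1576 ≈ 0.063452.
Under the Kimura two-parameter model, d = −½ ln(1 − 2P − Q) − ¼ ln(1 − 2Q).
1 − 2P − Q = 0.744924, giving −½ ln(0.744924) = 0.147237.
1 − 2Q = 0.873096, giving −¼ ln(0.873096) = 0.033927.
d = 0.147237 + 0.033927 = 0.181164.

0.181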